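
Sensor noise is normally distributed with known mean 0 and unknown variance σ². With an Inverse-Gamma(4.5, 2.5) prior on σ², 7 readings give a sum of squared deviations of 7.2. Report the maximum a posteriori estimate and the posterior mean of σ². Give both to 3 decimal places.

Posterior: Inverse-Gamma(shape = 4.5+7/2 = 8.0, scale = 2.5+7.2/2 = 6.1).
Mode = β/(α+1) = 6.1/9.0 = 0.678.
Mean = β/(α−1) = 6.1/7.0 = 0.871.

MAP = 0.678; posterior mean = 0.871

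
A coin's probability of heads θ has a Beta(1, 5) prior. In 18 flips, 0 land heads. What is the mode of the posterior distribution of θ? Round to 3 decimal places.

Posterior: Beta(1+0, 5+18) = Beta(1, 23).
Since α = 1 ≤ 1 and β > 1, the Beta density is monotone decreasing on [0,1]; the mode is at 0.
Mean = 1/(1+23) = 0.042.
This is the posterior mode — the MAP estimate.

0.000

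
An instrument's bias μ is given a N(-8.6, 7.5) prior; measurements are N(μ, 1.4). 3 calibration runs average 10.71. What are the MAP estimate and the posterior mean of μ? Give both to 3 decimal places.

MAP = 9.579, posterior mean = 9.579

Posterior for μ is Normal. Precision-weighted mean: (1/7.5·-8.6 + 3/1.4·10.71) / (1/7.5 + 3/1.4) = 9.579.
A Normal posterior is symmetric, so mode = mean.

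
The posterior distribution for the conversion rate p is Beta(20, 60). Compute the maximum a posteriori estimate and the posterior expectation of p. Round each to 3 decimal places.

Mode = (20−1)/(20+60−2) = 19/78 = 0.244.
Mean = 20/(20+60) = 20/80 = 0.250.

MAP: 0.244. Posterior mean: 0.250.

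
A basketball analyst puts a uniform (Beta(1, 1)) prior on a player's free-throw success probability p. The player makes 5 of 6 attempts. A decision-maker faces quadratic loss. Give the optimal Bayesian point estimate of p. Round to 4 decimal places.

Posterior: Beta(1+5, 1+1) = Beta(6, 2).
Mode = (6−1)/(6+2−2) = 5/6 = 0.8333.
Mean = 6/(6+2) = 6/8 = 0.7500.
Quadratic loss ⇒ the optimal estimator is the posterior mean.

0.7500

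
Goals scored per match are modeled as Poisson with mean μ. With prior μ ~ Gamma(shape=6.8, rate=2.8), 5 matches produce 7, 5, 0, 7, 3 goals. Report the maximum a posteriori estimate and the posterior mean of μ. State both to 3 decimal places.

μ_MAP = 3.564, E[μ|data] = 3.692

Σ counts = 22. Posterior: Gamma(shape = 6.8+22 = 28.8, rate = 2.8+5 = 7.8).
Mode = (α−1)/β = 27.8/7.8 = 3.564.
Mean = α/β = 28.8/7.8 = 3.692.
Mean > mode: the posterior has a right tail.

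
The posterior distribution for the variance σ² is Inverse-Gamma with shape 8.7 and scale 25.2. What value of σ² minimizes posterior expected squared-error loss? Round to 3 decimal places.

3.273

Mode = β/(α+1) = 25.2/9.7 = 2.598.
Mean = β/(α−1) = 25.2/7.7 = 3.273.
Squared-error loss ⇒ the optimal estimator is the posterior mean.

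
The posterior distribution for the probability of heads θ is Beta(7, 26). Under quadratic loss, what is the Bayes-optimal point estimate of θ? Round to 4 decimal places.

Mode = (7−1)/(7+26−2) = 6/31 = 0.1935.
Mean = 7/(7+26) = 7/33 = 0.2121.
Quadratic loss ⇒ the optimal estimator is the posterior mean.

0.2121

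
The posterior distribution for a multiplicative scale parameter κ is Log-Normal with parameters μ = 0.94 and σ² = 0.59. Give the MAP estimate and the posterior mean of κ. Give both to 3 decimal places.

Mode = exp(μ − σ²) = exp(0.35) = 1.419.
Mean = exp(μ + σ²/2) = exp(1.235) = 3.438.
Right-skewed posterior ⇒ mode < mean.

MAP estimate = 1.419, posterior mean = 3.438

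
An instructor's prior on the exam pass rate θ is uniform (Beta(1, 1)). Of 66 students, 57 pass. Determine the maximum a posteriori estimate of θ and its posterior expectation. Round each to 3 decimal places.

Posterior: Beta(1+57, 1+9) = Beta(58, 10).
Mode = (58−1)/(58+10−2) = 57/66 = 0.864.
With a flat prior the MAP equals the MLE, 57/66.
Mean = 58/(58+10) = 58/68 = 0.853.

MAP = 0.864; posterior mean = 0.853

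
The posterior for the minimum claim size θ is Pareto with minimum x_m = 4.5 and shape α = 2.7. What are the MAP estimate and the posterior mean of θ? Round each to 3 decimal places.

MAP estimate = 4.500, posterior mean = 7.147

The Pareto density is strictly decreasing on [x_m, ∞), so the mode is x_m = 4.500.
Mean = α·x_m/(α−1) = 2.7·4.5/1.7 = 7.147.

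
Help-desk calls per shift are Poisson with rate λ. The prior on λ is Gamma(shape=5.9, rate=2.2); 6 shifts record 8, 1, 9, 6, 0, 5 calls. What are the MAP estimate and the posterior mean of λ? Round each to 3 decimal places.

Σ counts = 29. Posterior: Gamma(shape = 5.9+29 = 34.9, rate = 2.2+6 = 8.2).
Mode = (α−1)/β = 33.9/8.2 = 4.134.
Mean = α/β = 34.9/8.2 = 4.256.

MAP: 4.134. Posterior mean: 4.256.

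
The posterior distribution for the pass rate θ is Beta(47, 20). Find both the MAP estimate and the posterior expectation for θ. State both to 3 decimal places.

θ_MAP = 0.708, E[θ|data] = 0.701

Mode = (47−1)/(47+20−2) = 46/65 = 0.708.
Mean = 47/(47+20) = 47/67 = 0.701.
Mode > mean: the posterior has a left tail.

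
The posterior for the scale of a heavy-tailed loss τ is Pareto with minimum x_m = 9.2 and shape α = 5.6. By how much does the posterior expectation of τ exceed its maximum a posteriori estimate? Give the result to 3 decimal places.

2.000

The Pareto density is strictly decreasing on [x_m, ∞), so the mode is x_m = 9.200.
Mean = α·x_m/(α−1) = 5.6·9.2/4.6 = 11.200.
Difference = 11.200 − 9.200 = 2.000.
Right-skewed posterior ⇒ mode < mean.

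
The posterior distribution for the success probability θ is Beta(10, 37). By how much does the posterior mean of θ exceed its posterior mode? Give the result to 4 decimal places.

0.0128

Mode = (10−1)/(10+37−2) = 9/45 = 0.2000.
Mean = 10/(10+37) = 10/47 = 0.2128.
Difference = 0.2128 − 0.2000 = 0.0128.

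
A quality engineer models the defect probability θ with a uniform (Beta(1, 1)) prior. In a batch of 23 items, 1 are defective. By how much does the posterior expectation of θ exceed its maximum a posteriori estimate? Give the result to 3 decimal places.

0.037

Posterior: Beta(1+1, 1+22) = Beta(2, 23).
Mode = (2−1)/(2+23−2) = 1/23 = 0.043.
With a flat prior the MAP equals the MLE, 1/23.
Mean = 2/(2+23) = 2/25 = 0.080.
Difference = 0.080 − 0.043 = 0.037.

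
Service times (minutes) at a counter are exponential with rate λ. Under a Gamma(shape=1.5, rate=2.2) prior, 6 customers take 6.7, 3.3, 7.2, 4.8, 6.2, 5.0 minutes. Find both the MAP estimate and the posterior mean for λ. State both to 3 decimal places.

Σ times = 33.2. Posterior: Gamma(shape = 1.5+6 = 7.5, rate = 2.2+33.2 = 35.4).
Mode = (α−1)/β = 6.5/35.4 = 0.184.
Mean = α/β = 7.5/35.4 = 0.212.

MAP: 0.184. Posterior mean: 0.212.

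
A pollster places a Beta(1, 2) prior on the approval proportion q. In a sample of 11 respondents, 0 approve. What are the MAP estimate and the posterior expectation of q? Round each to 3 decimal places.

Posterior: Beta(1+0, 2+11) = Beta(1, 13).
Since α = 1 ≤ 1 and β > 1, the Beta density is monotone decreasing on [0,1]; the mode is at 0.
Mean = 1/(1+13) = 0.071.

q_MAP = 0.000, E[q|data] = 0.071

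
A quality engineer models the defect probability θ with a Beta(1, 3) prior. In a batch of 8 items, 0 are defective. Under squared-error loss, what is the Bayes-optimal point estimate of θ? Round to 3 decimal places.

0.083

Posterior: Beta(1+0, 3+8) = Beta(1, 11).
Since α = 1 ≤ 1 and β > 1, the Beta density is monotone decreasing on [0,1]; the mode is at 0.
Mean = 1/(1+11) = 0.083.
Squared-error loss ⇒ the optimal estimator is the posterior mean.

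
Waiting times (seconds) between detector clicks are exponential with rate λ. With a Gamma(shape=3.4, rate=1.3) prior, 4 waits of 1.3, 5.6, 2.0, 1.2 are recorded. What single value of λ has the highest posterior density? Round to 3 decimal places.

0.561

Σ times = 10.1. Posterior: Gamma(shape = 3.4+4 = 7.4, rate = 1.3+10.1 = 11.4).
Mode = (α−1)/β = 6.4/11.4 = 0.561.
Mean = α/β = 7.4/11.4 = 0.649.
This is the posterior mode — the MAP estimate.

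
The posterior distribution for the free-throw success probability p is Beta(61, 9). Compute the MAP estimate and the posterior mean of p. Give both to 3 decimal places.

MAP: 0.882. Posterior mean: 0.871.

Mode = (61−1)/(61+9−2) = 60/68 = 0.882.
Mean = 61/(61+9) = 61/70 = 0.871.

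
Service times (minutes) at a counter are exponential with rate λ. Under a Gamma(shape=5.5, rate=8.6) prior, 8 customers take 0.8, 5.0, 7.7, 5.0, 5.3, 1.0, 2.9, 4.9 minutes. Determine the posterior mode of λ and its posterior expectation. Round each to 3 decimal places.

MAP: 0.303. Posterior mean: 0.328.

Σ times = 32.6. Posterior: Gamma(shape = 5.5+8 = 13.5, rate = 8.6+32.6 = 41.2).
Mode = (α−1)/β = 12.5/41.2 = 0.303.
Mean = α/β = 13.5/41.2 = 0.328.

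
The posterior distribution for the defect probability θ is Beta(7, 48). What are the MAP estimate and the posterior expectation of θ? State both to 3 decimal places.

Mode = (7−1)/(7+48−2) = 6/53 = 0.113.
Mean = 7/(7+48) = 7/55 = 0.127.
Mean > mode: the posterior has a right tail.

MAP estimate = 0.113, posterior expectation = 0.127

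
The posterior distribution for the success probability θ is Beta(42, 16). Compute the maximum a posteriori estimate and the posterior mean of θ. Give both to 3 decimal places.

Mode = (42−1)/(42+16−2) = 41/56 = 0.732.
Mean = 42/(42+16) = 42/58 = 0.724.
Left-skewed posterior ⇒ mean < mode.

θ_MAP = 0.732, E[θ|data] = 0.724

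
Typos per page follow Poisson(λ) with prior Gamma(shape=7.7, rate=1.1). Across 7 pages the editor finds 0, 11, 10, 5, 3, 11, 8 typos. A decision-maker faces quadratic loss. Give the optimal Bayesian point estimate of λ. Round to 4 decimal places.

6.8765

Σ counts = 48. Posterior: Gamma(shape = 7.7+48 = 55.7, rate = 1.1+7 = 8.1).
Mode = (α−1)/β = 54.7/8.1 = 6.7531.
Mean = α/β = 55.7/8.1 = 6.8765.
Quadratic loss ⇒ the optimal estimator is the posterior mean.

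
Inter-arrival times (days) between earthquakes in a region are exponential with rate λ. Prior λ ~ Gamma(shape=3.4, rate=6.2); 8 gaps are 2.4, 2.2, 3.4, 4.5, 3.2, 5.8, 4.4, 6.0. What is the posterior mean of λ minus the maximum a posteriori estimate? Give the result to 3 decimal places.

Σ times = 31.9. Posterior: Gamma(shape = 3.4+8 = 11.4, rate = 6.2+31.9 = 38.1).
Mode = (α−1)/β = 10.4/38.1 = 0.273.
Mean = α/β = 11.4/38.1 = 0.299.
Difference = 0.299 − 0.273 = 0.026.

0.026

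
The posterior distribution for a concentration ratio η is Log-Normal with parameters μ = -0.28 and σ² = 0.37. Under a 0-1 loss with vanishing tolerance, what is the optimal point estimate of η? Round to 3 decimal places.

Mode = exp(μ − σ²) = exp(-0.65) = 0.522.
Mean = exp(μ + σ²/2) = exp(-0.095) = 0.909.
This is the posterior mode — the MAP estimate.

0.522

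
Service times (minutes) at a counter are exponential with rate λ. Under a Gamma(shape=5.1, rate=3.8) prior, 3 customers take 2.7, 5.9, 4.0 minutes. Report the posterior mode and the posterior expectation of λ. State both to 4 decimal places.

Σ times = 12.6. Posterior: Gamma(shape = 5.1+3 = 8.1, rate = 3.8+12.6 = 16.4).
Mode = (α−1)/β = 7.1/16.4 = 0.4329.
Mean = α/β = 8.1/16.4 = 0.4939.

MAP = 0.4329; posterior mean = 0.4939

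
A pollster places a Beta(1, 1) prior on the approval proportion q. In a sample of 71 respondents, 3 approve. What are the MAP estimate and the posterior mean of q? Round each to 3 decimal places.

Posterior: Beta(1+3, 1+68) = Beta(4, 69).
Mode = (4−1)/(4+69−2) = 3/71 = 0.042.
With a flat prior the MAP equals the MLE, 3/71.
Mean = 4/(4+69) = 4/73 = 0.055.
Mean > mode: the posterior has a right tail.

MAP = 0.042; posterior mean = 0.055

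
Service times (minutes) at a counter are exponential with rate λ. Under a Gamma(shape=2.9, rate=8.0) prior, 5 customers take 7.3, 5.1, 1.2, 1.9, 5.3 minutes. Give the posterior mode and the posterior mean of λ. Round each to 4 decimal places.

MAP: 0.2396. Posterior mean: 0.2743.

Σ times = 20.8. Posterior: Gamma(shape = 2.9+5 = 7.9, rate = 8.0+20.8 = 28.8).
Mode = (α−1)/β = 6.9/28.8 = 0.2396.
Mean = α/β = 7.9/28.8 = 0.2743.
Right-skewed posterior ⇒ mode < mean.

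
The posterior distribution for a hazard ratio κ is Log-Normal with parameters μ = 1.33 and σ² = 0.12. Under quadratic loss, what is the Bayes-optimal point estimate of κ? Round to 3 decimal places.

4.015

Mode = exp(μ − σ²) = exp(1.21) = 3.353.
Mean = exp(μ + σ²/2) = exp(1.390) = 4.015.
Quadratic loss ⇒ the optimal estimator is the posterior mean.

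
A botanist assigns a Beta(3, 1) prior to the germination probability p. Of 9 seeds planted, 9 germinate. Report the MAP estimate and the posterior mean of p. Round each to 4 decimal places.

Posterior: Beta(3+9, 1+0) = Beta(12, 1).
Since β = 1 ≤ 1 and α > 1, the Beta density is monotone increasing on [0,1]; the mode is at 1.
Mean = 12/(12+1) = 0.9231.

MAP = 1.0000; posterior mean = 0.9231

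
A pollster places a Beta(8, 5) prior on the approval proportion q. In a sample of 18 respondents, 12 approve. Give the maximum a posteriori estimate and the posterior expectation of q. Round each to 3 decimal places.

Posterior: Beta(8+12, 5+6) = Beta(20, 11).
Mode = (20−1)/(20+11−2) = 19/29 = 0.655.
Mean = 20/(20+11) = 20/31 = 0.645.
The mean is pulled below the mode by the posterior's left skew.

q_MAP = 0.655, E[q|data] = 0.645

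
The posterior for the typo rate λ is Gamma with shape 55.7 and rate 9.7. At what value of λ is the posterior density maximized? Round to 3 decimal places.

Mode = (α−1)/β = 54.7/9.7 = 5.639.
Mean = α/β = 55.7/9.7 = 5.742.
This is the posterior mode — the MAP estimate.

5.639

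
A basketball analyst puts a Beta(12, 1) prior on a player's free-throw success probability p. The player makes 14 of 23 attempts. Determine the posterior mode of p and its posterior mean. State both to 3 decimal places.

MAP = 0.735; posterior mean = 0.722

Posterior: Beta(12+14, 1+9) = Beta(26, 10).
Mode = (26−1)/(26+10−2) = 25/34 = 0.735.
Mean = 26/(26+10) = 26/36 = 0.722.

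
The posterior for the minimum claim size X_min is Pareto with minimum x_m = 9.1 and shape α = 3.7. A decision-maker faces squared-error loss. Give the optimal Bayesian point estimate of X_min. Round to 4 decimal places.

12.4704

The Pareto density is strictly decreasing on [x_m, ∞), so the mode is x_m = 9.1000.
Mean = α·x_m/(α−1) = 3.7·9.1/2.7 = 12.4704.
Squared-error loss ⇒ the optimal estimator is the posterior mean.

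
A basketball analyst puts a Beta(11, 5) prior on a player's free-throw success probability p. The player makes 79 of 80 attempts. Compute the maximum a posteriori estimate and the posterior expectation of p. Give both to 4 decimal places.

MAP: 0.9468. Posterior mean: 0.9375.

Posterior: Beta(11+79, 5+1) = Beta(90, 6).
Mode = (90−1)/(90+6−2) = 89/94 = 0.9468.
Mean = 90/(90+6) = 90/96 = 0.9375.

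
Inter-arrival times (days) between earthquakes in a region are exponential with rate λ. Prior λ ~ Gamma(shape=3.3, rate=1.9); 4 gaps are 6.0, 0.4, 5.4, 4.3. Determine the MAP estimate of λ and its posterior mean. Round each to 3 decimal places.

Σ times = 16.1. Posterior: Gamma(shape = 3.3+4 = 7.3, rate = 1.9+16.1 = 18.0).
Mode = (α−1)/β = 6.3/18.0 = 0.350.
Mean = α/β = 7.3/18.0 = 0.406.

MAP estimate = 0.350, posterior mean = 0.406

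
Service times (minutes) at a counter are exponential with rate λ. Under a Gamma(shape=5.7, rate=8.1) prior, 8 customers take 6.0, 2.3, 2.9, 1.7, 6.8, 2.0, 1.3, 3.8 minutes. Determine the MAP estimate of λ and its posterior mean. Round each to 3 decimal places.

MAP = 0.364, posterior mean = 0.393

Σ times = 26.8. Posterior: Gamma(shape = 5.7+8 = 13.7, rate = 8.1+26.8 = 34.9).
Mode = (α−1)/β = 12.7/34.9 = 0.364.
Mean = α/β = 13.7/34.9 = 0.393.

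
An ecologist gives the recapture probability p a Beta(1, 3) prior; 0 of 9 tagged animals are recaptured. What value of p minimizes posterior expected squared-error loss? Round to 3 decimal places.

0.077

Posterior: Beta(1+0, 3+9) = Beta(1, 12).
Since α = 1 ≤ 1 and β > 1, the Beta density is monotone decreasing on [0,1]; the mode is at 0.
Mean = 1/(1+12) = 0.077.
Squared-error loss ⇒ the optimal estimator is the posterior mean.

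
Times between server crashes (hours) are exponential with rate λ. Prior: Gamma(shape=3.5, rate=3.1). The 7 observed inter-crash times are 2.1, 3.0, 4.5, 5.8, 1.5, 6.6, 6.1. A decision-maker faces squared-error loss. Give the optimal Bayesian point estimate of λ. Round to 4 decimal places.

Σ times = 29.6. Posterior: Gamma(shape = 3.5+7 = 10.5, rate = 3.1+29.6 = 32.7).
Mode = (α−1)/β = 9.5/32.7 = 0.2905.
Mean = α/β = 10.5/32.7 = 0.3211.
Squared-error loss ⇒ the optimal estimator is the posterior mean.

0.3211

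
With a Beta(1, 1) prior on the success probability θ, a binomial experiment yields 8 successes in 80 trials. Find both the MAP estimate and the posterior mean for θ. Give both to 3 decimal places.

θ_MAP = 0.100, E[θ|data] = 0.110

Posterior: Beta(1+8, 1+72) = Beta(9, 73).
Mode = (9−1)/(9+73−2) = 8/80 = 0.100.
Mean = 9/(9+73) = 9/82 = 0.110.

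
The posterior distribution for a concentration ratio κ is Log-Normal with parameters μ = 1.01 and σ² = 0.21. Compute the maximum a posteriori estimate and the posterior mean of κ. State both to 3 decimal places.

MAP = 2.226, posterior mean = 3.050

Mode = exp(μ − σ²) = exp(0.80) = 2.226.
Mean = exp(μ + σ²/2) = exp(1.115) = 3.050.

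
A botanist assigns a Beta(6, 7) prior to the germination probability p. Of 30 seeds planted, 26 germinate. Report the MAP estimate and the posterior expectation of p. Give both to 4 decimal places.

Posterior: Beta(6+26, 7+4) = Beta(32, 11).
Mode = (32−1)/(32+11−2) = 31/41 = 0.7561.
Mean = 32/(32+11) = 32/43 = 0.7442.

p_MAP = 0.7561, E[p|data] = 0.7442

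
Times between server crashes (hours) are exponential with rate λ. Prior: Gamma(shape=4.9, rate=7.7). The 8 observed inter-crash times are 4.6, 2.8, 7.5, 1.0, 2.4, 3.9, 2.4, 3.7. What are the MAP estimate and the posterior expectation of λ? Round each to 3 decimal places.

Σ times = 28.3. Posterior: Gamma(shape = 4.9+8 = 12.9, rate = 7.7+28.3 = 36.0).
Mode = (α−1)/β = 11.9/36.0 = 0.331.
Mean = α/β = 12.9/36.0 = 0.358.

MAP: 0.331. Posterior mean: 0.358.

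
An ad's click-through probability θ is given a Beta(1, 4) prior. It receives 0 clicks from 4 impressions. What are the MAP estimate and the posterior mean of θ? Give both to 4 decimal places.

MAP estimate = 0.0000, posterior mean = 0.1111

Posterior: Beta(1+0, 4+4) = Beta(1, 8).
Since α = 1 ≤ 1 and β > 1, the Beta density is monotone decreasing on [0,1]; the mode is at 0.
Mean = 1/(1+8) = 0.1111.
The posterior is right-skewed, so the mean exceeds the mode.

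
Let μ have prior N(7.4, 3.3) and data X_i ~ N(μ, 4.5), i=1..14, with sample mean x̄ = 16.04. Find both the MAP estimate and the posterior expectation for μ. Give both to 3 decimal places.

Posterior for μ is Normal. Precision-weighted mean: (1/3.3·7.4 + 14/4.5·16.04) / (1/3.3 + 14/4.5) = 15.273.
A Normal posterior is symmetric, so mode = mean.

MAP estimate = 15.273, posterior expectation = 15.273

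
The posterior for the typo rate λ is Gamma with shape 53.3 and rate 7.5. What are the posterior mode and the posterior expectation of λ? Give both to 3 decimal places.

posterior mode = 6.973, posterior expectation = 7.107

Mode = (α−1)/β = 52.3/7.5 = 6.973.
Mean = α/β = 53.3/7.5 = 7.107.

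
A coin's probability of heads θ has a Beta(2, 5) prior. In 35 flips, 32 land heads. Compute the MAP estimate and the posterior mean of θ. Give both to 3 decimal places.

MAP = 0.825, posterior mean = 0.810

Posterior: Beta(2+32, 5+3) = Beta(34, 8).
Mode = (34−1)/(34+8−2) = 33/40 = 0.825.
Mean = 34/(34+8) = 34/42 = 0.810.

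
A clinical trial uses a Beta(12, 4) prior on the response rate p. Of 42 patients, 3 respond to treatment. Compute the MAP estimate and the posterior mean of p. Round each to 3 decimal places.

Posterior: Beta(12+3, 4+39) = Beta(15, 43).
Mode = (15−1)/(15+43−2) = 14/56 = 0.250.
Mean = 15/(15+43) = 15/58 = 0.259.

MAP = 0.250; posterior mean = 0.259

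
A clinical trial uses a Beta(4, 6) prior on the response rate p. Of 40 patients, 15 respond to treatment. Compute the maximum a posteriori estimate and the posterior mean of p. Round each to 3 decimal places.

Posterior: Beta(4+15, 6+25) = Beta(19, 31).
Mode = (19−1)/(19+31−2) = 18/48 = 0.375.
Mean = 19/(19+31) = 19/50 = 0.380.

MAP = 0.375, posterior mean = 0.380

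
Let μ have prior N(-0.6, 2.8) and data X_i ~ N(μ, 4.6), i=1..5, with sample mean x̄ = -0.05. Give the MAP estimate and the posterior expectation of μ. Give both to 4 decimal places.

Posterior for μ is Normal. Precision-weighted mean: (1/2.8·-0.6 + 5/4.6·-0.05) / (1/2.8 + 5/4.6) = -0.1860.
A Normal posterior is symmetric, so mode = mean.

MAP estimate = -0.1860, posterior expectation = -0.1860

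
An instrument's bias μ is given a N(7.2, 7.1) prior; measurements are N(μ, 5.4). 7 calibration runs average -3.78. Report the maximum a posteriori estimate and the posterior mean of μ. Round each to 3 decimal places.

Posterior for μ is Normal. Precision-weighted mean: (1/7.1·7.2 + 7/5.4·-3.78) / (1/7.1 + 7/5.4) = -2.704.
A Normal posterior is symmetric, so mode = mean.

MAP: -2.704. Posterior mean: -2.704.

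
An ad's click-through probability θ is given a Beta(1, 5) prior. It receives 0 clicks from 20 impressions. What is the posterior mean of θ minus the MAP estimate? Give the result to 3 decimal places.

Posterior: Beta(1+0, 5+20) = Beta(1, 25).
Since α = 1 ≤ 1 and β > 1, the Beta density is monotone decreasing on [0,1]; the mode is at 0.
Mean = 1/(1+25) = 0.038.
Difference = 0.038 − 0.000 = 0.038.
The mean is pulled above the mode by the posterior's right skew.

0.038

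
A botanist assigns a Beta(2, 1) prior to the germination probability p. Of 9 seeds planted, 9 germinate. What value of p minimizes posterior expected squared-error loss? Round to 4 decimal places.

Posterior: Beta(2+9, 1+0) = Beta(11, 1).
Since β = 1 ≤ 1 and α > 1, the Beta density is monotone increasing on [0,1]; the mode is at 1.
Mean = 11/(11+1) = 0.9167.
Squared-error loss ⇒ the optimal estimator is the posterior mean.

0.9167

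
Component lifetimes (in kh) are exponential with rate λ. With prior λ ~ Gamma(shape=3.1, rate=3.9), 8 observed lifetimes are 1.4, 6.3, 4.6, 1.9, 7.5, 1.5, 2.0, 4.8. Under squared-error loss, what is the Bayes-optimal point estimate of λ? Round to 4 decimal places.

0.3274

Σ times = 30.0. Posterior: Gamma(shape = 3.1+8 = 11.1, rate = 3.9+30.0 = 33.9).
Mode = (α−1)/β = 10.1/33.9 = 0.2979.
Mean = α/β = 11.1/33.9 = 0.3274.
Squared-error loss ⇒ the optimal estimator is the posterior mean.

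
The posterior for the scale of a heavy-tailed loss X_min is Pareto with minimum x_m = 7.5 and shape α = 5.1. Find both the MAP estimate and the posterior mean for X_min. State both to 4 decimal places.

The Pareto density is strictly decreasing on [x_m, ∞), so the mode is x_m = 7.5000.
Mean = α·x_m/(α−1) = 5.1·7.5/4.1 = 9.3293.
The mean is pulled above the mode by the posterior's right skew.

MAP: 7.5000. Posterior mean: 9.3293.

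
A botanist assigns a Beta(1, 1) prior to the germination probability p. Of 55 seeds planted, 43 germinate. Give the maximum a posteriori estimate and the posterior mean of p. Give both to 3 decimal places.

p_MAP = 0.782, E[p|data] = 0.772

Posterior: Beta(1+43, 1+12) = Beta(44, 13).
Mode = (44−1)/(44+13−2) = 43/55 = 0.782.
Mean = 44/(44+13) = 44/57 = 0.772.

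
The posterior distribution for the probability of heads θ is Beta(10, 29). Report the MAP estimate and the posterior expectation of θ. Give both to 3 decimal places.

Mode = (10−1)/(10+29−2) = 9/37 = 0.243.
Mean = 10/(10+29) = 10/39 = 0.256.
The mean is pulled above the mode by the posterior's right skew.

θ_MAP = 0.243, E[θ|data] = 0.256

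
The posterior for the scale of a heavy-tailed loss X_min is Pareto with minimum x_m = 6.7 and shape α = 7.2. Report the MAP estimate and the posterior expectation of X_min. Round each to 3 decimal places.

MAP = 6.700; posterior mean = 7.781

The Pareto density is strictly decreasing on [x_m, ∞), so the mode is x_m = 6.700.
Mean = α·x_m/(α−1) = 7.2·6.7/6.2 = 7.781.
The posterior is right-skewed, so the mean exceeds the mode.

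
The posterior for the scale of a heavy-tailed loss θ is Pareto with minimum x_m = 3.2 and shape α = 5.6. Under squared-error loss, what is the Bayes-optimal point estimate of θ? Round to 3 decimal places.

The Pareto density is strictly decreasing on [x_m, ∞), so the mode is x_m = 3.200.
Mean = α·x_m/(α−1) = 5.6·3.2/4.6 = 3.896.
Squared-error loss ⇒ the optimal estimator is the posterior mean.

3.896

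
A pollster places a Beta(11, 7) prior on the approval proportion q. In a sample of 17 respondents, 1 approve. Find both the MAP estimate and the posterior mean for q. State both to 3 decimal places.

MAP = 0.333, posterior mean = 0.343

Posterior: Beta(11+1, 7+16) = Beta(12, 23).
Mode = (12−1)/(12+23−2) = 11/33 = 0.333.
Mean = 12/(12+23) = 12/35 = 0.343.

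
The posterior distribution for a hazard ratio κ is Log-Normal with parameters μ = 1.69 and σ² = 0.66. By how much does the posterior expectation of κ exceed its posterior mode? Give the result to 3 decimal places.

Mode = exp(μ − σ²) = exp(1.03) = 2.801.
Mean = exp(μ + σ²/2) = exp(2.020) = 7.538.
Difference = 7.538 − 2.801 = 4.737.
The mean is pulled above the mode by the posterior's right skew.

4.737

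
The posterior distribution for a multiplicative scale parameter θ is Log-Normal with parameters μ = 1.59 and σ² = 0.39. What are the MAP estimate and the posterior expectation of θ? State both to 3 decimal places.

Mode = exp(μ − σ²) = exp(1.20) = 3.320.
Mean = exp(μ + σ²/2) = exp(1.785) = 5.960.

MAP estimate = 3.320, posterior expectation = 5.960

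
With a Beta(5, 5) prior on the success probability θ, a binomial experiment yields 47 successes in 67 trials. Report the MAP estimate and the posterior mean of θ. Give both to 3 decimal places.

MAP = 0.680, posterior mean = 0.675

Posterior: Beta(5+47, 5+20) = Beta(52, 25).
Mode = (52−1)/(52+25−2) = 51/75 = 0.680.
Mean = 52/(52+25) = 52/77 = 0.675.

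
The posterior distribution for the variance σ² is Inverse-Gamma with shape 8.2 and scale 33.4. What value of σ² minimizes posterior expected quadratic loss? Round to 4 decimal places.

4.6389

Mode = β/(α+1) = 33.4/9.2 = 3.6304.
Mean = β/(α−1) = 33.4/7.2 = 4.6389.
Quadratic loss ⇒ the optimal estimator is the posterior mean.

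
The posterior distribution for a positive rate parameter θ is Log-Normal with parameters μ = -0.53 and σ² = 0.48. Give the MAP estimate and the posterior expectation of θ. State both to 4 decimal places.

Mode = exp(μ − σ²) = exp(-1.01) = 0.3642.
Mean = exp(μ + σ²/2) = exp(-0.290) = 0.7483.
The posterior is right-skewed, so the mean exceeds the mode.

MAP estimate = 0.3642, posterior expectation = 0.7483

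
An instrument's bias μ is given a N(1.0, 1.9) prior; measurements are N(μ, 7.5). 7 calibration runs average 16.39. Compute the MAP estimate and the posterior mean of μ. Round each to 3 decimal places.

Posterior for μ is Normal. Precision-weighted mean: (1/1.9·1.0 + 7/7.5·16.39) / (1/1.9 + 7/7.5) = 10.841.
A Normal posterior is symmetric, so mode = mean.

μ_MAP = 10.841, E[μ|data] = 10.841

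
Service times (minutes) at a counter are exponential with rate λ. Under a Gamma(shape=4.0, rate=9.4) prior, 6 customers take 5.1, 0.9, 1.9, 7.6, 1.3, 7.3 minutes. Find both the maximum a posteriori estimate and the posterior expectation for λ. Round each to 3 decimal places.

MAP = 0.269; posterior mean = 0.299

Σ times = 24.1. Posterior: Gamma(shape = 4.0+6 = 10.0, rate = 9.4+24.1 = 33.5).
Mode = (α−1)/β = 9.0/33.5 = 0.269.
Mean = α/β = 10.0/33.5 = 0.299.
Right-skewed posterior ⇒ mode < mean.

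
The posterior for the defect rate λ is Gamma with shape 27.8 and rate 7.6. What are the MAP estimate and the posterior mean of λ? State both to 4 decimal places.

MAP: 3.5263. Posterior mean: 3.6579.

Mode = (α−1)/β = 26.8/7.6 = 3.5263.
Mean = α/β = 27.8/7.6 = 3.6579.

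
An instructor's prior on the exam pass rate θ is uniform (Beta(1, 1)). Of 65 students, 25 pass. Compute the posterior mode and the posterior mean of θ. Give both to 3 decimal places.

Posterior: Beta(1+25, 1+40) = Beta(26, 41).
Mode = (26−1)/(26+41−2) = 25/65 = 0.385.
With a flat prior the MAP equals the MLE, 25/65.
Mean = 26/(26+41) = 26/67 = 0.388.

MAP = 0.385; posterior mean = 0.388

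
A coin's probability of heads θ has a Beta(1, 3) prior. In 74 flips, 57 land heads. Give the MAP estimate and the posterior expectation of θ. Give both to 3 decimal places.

MAP: 0.750. Posterior mean: 0.744.

Posterior: Beta(1+57, 3+17) = Beta(58, 20).
Mode = (58−1)/(58+20−2) = 57/76 = 0.750.
Mean = 58/(58+20) = 58/78 = 0.744.
The mean is pulled below the mode by the posterior's left skew.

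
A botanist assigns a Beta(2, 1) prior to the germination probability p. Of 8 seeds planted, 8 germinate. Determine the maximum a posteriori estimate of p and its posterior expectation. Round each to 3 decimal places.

p_MAP = 1.000, E[p|data] = 0.909

Posterior: Beta(2+8, 1+0) = Beta(10, 1).
Since β = 1 ≤ 1 and α > 1, the Beta density is monotone increasing on [0,1]; the mode is at 1.
Mean = 10/(10+1) = 0.909.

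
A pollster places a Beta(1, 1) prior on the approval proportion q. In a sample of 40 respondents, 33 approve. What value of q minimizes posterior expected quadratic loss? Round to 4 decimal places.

Posterior: Beta(1+33, 1+7) = Beta(34, 8).
Mode = (34−1)/(34+8−2) = 33/40 = 0.8250.
With a flat prior the MAP equals the MLE, 33/40.
Mean = 34/(34+8) = 34/42 = 0.8095.
Quadratic loss ⇒ the optimal estimator is the posterior mean.

0.8095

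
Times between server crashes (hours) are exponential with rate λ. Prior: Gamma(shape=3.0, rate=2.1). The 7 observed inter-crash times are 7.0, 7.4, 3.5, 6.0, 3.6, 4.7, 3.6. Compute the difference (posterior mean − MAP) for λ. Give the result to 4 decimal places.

0.0264

Σ times = 35.8. Posterior: Gamma(shape = 3.0+7 = 10.0, rate = 2.1+35.8 = 37.9).
Mode = (α−1)/β = 9.0/37.9 = 0.2375.
Mean = α/β = 10.0/37.9 = 0.2639.
Difference = 0.2639 − 0.2375 = 0.0264.
The mean is pulled above the mode by the posterior's right skew.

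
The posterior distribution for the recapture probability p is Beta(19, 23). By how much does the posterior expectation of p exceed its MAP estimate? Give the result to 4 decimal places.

0.0024

Mode = (19−1)/(19+23−2) = 18/40 = 0.4500.
Mean = 19/(19+23) = 19/42 = 0.4524.
Difference = 0.4524 − 0.4500 = 0.0024.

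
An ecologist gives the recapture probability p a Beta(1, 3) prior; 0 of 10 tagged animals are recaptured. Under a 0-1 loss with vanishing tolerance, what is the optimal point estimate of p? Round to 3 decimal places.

Posterior: Beta(1+0, 3+10) = Beta(1, 13).
Since α = 1 ≤ 1 and β > 1, the Beta density is monotone decreasing on [0,1]; the mode is at 0.
Mean = 1/(1+13) = 0.071.
This is the posterior mode — the MAP estimate.

0.000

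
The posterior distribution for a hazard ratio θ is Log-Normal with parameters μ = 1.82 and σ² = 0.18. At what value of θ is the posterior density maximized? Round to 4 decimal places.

Mode = exp(μ − σ²) = exp(1.64) = 5.1552.
Mean = exp(μ + σ²/2) = exp(1.910) = 6.7531.
This is the posterior mode — the MAP estimate.

5.1552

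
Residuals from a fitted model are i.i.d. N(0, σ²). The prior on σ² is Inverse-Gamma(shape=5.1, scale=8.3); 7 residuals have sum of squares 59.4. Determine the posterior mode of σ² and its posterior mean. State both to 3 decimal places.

posterior mode = 3.958, posterior mean = 5.000

Posterior: Inverse-Gamma(shape = 5.1+7/2 = 8.6, scale = 8.3+59.4/2 = 38.0).
Mode = β/(α+1) = 38.0/9.6 = 3.958.
Mean = β/(α−1) = 38.0/7.6 = 5.000.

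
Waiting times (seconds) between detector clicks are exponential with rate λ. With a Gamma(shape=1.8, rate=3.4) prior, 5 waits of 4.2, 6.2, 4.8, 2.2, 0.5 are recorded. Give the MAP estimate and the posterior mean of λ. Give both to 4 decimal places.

MAP: 0.2723. Posterior mean: 0.3192.

Σ times = 17.9. Posterior: Gamma(shape = 1.8+5 = 6.8, rate = 3.4+17.9 = 21.3).
Mode = (α−1)/β = 5.8/21.3 = 0.2723.
Mean = α/β = 6.8/21.3 = 0.3192.
The mean is pulled above the mode by the posterior's right skew.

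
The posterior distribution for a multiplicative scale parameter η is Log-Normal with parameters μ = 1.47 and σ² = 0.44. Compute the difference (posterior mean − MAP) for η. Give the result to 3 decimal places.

Mode = exp(μ − σ²) = exp(1.03) = 2.801.
Mean = exp(μ + σ²/2) = exp(1.690) = 5.419.
Difference = 5.419 − 2.801 = 2.618.

2.618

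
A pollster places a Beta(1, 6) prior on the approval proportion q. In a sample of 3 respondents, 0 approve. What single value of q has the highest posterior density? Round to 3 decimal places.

Posterior: Beta(1+0, 6+3) = Beta(1, 9).
Since α = 1 ≤ 1 and β > 1, the Beta density is monotone decreasing on [0,1]; the mode is at 0.
Mean = 1/(1+9) = 0.100.
This is the posterior mode — the MAP estimate.

0.000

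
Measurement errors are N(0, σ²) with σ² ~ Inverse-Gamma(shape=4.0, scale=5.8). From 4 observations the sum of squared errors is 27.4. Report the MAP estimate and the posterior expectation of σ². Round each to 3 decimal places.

Posterior: Inverse-Gamma(shape = 4.0+4/2 = 6.0, scale = 5.8+27.4/2 = 19.5).
Mode = β/(α+1) = 19.5/7.0 = 2.786.
Mean = β/(α−1) = 19.5/5.0 = 3.900.

MAP estimate = 2.786, posterior expectation = 3.900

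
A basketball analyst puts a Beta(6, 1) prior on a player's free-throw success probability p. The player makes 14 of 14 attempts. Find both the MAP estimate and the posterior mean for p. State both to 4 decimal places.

MAP: 1.0000. Posterior mean: 0.9524.

Posterior: Beta(6+14, 1+0) = Beta(20, 1).
Since β = 1 ≤ 1 and α > 1, the Beta density is monotone increasing on [0,1]; the mode is at 1.
Mean = 20/(20+1) = 0.9524.
Left-skewed posterior ⇒ mean < mode.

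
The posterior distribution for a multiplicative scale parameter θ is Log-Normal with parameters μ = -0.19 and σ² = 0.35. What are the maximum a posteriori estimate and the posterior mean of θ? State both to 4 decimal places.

MAP = 0.5827; posterior mean = 0.9851

Mode = exp(μ − σ²) = exp(-0.54) = 0.5827.
Mean = exp(μ + σ²/2) = exp(-0.015) = 0.9851.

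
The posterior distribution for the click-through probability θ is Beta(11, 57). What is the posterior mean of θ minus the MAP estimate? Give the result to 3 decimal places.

0.010

Mode = (11−1)/(11+57−2) = 10/66 = 0.152.
Mean = 11/(11+57) = 11/68 = 0.162.
Difference = 0.162 − 0.152 = 0.010.
Right-skewed posterior ⇒ mode < mean.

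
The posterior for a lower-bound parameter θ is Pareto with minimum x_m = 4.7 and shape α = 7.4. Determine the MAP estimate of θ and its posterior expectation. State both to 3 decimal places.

The Pareto density is strictly decreasing on [x_m, ∞), so the mode is x_m = 4.700.
Mean = α·x_m/(α−1) = 7.4·4.7/6.4 = 5.434.

MAP estimate = 4.700, posterior expectation = 5.434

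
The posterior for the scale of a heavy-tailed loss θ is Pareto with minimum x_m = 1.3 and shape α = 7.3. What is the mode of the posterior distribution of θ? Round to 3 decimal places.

1.300

The Pareto density is strictly decreasing on [x_m, ∞), so the mode is x_m = 1.300.
Mean = α·x_m/(α−1) = 7.3·1.3/6.3 = 1.506.
This is the posterior mode — the MAP estimate.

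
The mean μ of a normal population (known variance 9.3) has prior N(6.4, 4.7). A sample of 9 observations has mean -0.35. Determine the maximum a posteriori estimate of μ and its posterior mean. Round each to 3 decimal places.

Posterior for μ is Normal. Precision-weighted mean: (1/4.7·6.4 + 9/9.3·-0.35) / (1/4.7 + 9/9.3) = 0.867.
A Normal posterior is symmetric, so mode = mean.

μ_MAP = 0.867, E[μ|data] = 0.867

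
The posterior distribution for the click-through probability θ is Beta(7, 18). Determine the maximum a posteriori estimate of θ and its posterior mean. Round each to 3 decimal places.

Mode = (7−1)/(7+18−2) = 6/23 = 0.261.
Mean = 7/(7+18) = 7/25 = 0.280.

MAP = 0.261, posterior mean = 0.280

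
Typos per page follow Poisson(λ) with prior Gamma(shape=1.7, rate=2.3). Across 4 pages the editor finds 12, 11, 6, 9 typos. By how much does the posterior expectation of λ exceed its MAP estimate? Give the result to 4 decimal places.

0.1587

Σ counts = 38. Posterior: Gamma(shape = 1.7+38 = 39.7, rate = 2.3+4 = 6.3).
Mode = (α−1)/β = 38.7/6.3 = 6.1429.
Mean = α/β = 39.7/6.3 = 6.3016.
Difference = 6.3016 − 6.1429 = 0.1587.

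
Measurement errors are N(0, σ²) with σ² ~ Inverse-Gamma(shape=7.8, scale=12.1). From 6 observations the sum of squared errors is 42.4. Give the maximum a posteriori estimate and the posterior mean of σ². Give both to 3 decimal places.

MAP = 2.822; posterior mean = 3.398

Posterior: Inverse-Gamma(shape = 7.8+6/2 = 10.8, scale = 12.1+42.4/2 = 33.3).
Mode = β/(α+1) = 33.3/11.8 = 2.822.
Mean = β/(α−1) = 33.3/9.8 = 3.398.
Mean > mode: the posterior has a right tail.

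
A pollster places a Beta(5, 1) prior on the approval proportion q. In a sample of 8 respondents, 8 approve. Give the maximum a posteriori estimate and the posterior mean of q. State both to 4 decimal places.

Posterior: Beta(5+8, 1+0) = Beta(13, 1).
Since β = 1 ≤ 1 and α > 1, the Beta density is monotone increasing on [0,1]; the mode is at 1.
Mean = 13/(13+1) = 0.9286.
Mode > mean: the posterior has a left tail.

MAP: 1.0000. Posterior mean: 0.9286.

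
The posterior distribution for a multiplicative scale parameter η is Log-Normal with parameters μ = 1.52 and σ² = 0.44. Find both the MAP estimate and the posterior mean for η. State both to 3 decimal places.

Mode = exp(μ − σ²) = exp(1.08) = 2.945.
Mean = exp(μ + σ²/2) = exp(1.740) = 5.697.
The posterior is right-skewed, so the mean exceeds the mode.

MAP: 2.945. Posterior mean: 5.697.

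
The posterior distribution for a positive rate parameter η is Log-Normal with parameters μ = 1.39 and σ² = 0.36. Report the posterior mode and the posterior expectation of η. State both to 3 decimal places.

Mode = exp(μ − σ²) = exp(1.03) = 2.801.
Mean = exp(μ + σ²/2) = exp(1.570) = 4.807.

MAP = 2.801, posterior mean = 4.807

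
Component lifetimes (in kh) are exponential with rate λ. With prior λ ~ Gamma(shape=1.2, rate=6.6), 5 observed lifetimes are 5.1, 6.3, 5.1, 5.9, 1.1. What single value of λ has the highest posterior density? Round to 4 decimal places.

Σ times = 23.5. Posterior: Gamma(shape = 1.2+5 = 6.2, rate = 6.6+23.5 = 30.1).
Mode = (α−1)/β = 5.2/30.1 = 0.1728.
Mean = α/β = 6.2/30.1 = 0.2060.
This is the posterior mode — the MAP estimate.

0.1728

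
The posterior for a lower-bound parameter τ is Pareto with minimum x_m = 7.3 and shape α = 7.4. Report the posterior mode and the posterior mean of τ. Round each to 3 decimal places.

The Pareto density is strictly decreasing on [x_m, ∞), so the mode is x_m = 7.300.
Mean = α·x_m/(α−1) = 7.4·7.3/6.4 = 8.441.

MAP = 7.300; posterior mean = 8.441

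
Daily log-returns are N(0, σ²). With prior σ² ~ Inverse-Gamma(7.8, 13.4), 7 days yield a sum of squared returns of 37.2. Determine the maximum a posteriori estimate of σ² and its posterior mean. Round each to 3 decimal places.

Posterior: Inverse-Gamma(shape = 7.8+7/2 = 11.3, scale = 13.4+37.2/2 = 32.0).
Mode = β/(α+1) = 32.0/12.3 = 2.602.
Mean = β/(α−1) = 32.0/10.3 = 3.107.

σ²_MAP = 2.602, E[σ²|data] = 3.107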